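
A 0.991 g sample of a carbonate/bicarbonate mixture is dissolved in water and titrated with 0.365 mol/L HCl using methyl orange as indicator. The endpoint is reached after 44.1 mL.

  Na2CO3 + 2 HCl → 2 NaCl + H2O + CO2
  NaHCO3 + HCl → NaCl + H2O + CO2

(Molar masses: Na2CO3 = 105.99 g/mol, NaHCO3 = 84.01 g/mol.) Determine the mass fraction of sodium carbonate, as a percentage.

62.3 %

n(HCl) = 0.0441 × 0.365 = 0.0161 mol
Let x = n(Na2CO3), y = n(NaHCO3).
Titrant: 2x + 1y = 0.0161;  mass: 105.99x + 84.01y = 0.991
Solving, x = 5.82 × 10^-3 mol, y = 4.45 × 10^-3 mol
mass of Na2CO3 = 5.82 × 10^-3 × 105.99 = 0.617 g
% Na2CO3 = 0.617 / 0.991 × 100 = 62.3 %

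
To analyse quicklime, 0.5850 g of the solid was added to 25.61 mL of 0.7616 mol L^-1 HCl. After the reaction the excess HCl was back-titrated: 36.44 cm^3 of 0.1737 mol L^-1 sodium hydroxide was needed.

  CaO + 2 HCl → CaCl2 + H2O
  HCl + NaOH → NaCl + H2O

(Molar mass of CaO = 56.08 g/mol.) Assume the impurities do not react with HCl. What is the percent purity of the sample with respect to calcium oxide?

n(HCl) added = 0.02561 × 0.7616 = 0.01950 mol
n(NaOH) used in back-titration = 0.03644 × 0.1737 = 6.330 × 10^-3 mol
n(HCl) left over = 6.330 × 10^-3 mol (1:1 ratio)
n(HCl) consumed by analyte = 0.01950 − 6.330 × 10^-3 = 0.01317 mol
From the 1:2 ratio, n(CaO) = 1/2 × 0.01317 = 6.587 × 10^-3 mol
mass of CaO = 6.587 × 10^-3 × 56.08 = 0.3694 g
% CaO = 0.3694 / 0.5850 × 100 = 63.15 %

63.15 %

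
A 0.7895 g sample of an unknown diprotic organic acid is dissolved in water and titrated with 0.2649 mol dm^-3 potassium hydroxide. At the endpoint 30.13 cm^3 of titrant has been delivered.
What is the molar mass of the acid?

197.8 g/mol

n(KOH) = 0.03013 L × 0.2649 mol/L = 7.981 × 10^-3 mol
From the 1:2 ratio, n(H2A) = 1/2 × 7.981 × 10^-3 = 3.991 × 10^-3 mol
M = m / n = 0.7895 g / 3.991 × 10^-3 mol = 197.8 g/mol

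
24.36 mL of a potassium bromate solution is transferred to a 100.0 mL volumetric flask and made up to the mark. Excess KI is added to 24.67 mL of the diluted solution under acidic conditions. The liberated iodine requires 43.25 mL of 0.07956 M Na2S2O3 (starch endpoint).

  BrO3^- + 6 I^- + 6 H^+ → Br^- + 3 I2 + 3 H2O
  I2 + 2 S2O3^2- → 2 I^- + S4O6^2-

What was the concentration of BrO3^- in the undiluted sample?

0.09543 M

n(S2O3^2-) = 0.04325 × 0.07956 = 3.441 × 10^-3 mol
n(I2) = n(S2O3^2-)/2 = 1.720 × 10^-3 mol
From the 1:3 ratio, n(BrO3^-) in the aliquot = 1/3 × 1.720 × 10^-3 = 5.735 × 10^-4 mol
[BrO3^-]_dilute = 5.735 × 10^-4 / 0.02467 = 0.02325 mol/L
[BrO3^-]_original = 0.02325 × 100.0/24.36 = 0.09543 mol/L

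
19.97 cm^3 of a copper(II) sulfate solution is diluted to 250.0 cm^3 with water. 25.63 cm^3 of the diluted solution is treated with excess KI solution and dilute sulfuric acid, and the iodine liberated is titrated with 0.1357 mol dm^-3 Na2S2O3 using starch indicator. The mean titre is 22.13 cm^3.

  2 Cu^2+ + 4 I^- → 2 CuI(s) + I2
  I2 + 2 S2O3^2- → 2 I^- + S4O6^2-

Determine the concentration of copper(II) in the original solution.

n(S2O3^2-) = 0.02213 × 0.1357 = 3.003 × 10^-3 mol
n(I2) = n(S2O3^2-)/2 = 1.502 × 10^-3 mol
From the 2:1 ratio, n(Cu2+) in the aliquot = 2/1 × 1.502 × 10^-3 = 3.003 × 10^-3 mol
[Cu2+]_dilute = 3.003 × 10^-3 / 0.02563 = 0.1172 mol/L
[Cu2+]_original = 0.1172 × 250.0/19.97 = 1.467 mol/L

1.467 mol/L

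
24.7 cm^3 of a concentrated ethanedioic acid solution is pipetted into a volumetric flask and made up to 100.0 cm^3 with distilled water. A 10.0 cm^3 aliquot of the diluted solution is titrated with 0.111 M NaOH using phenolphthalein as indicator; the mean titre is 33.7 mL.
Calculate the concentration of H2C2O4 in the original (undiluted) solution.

0.757 M

H2C2O4 + 2 NaOH → Na2C2O4 + 2 H2O
n(NaOH) = 0.0337 × 0.111 = 3.74 × 10^-3 mol
From the 1:2 ratio, n(H2C2O4) in the aliquot = 1/2 × 3.74 × 10^-3 = 1.87 × 10^-3 mol
[H2C2O4]_dilute = 1.87 × 10^-3 / 0.0100 = 0.187 mol/L
Dilution factor = 100.0 / 24.7 = 4.049
[H2C2O4]_stock = 0.187 × 4.049 = 0.757 mol/L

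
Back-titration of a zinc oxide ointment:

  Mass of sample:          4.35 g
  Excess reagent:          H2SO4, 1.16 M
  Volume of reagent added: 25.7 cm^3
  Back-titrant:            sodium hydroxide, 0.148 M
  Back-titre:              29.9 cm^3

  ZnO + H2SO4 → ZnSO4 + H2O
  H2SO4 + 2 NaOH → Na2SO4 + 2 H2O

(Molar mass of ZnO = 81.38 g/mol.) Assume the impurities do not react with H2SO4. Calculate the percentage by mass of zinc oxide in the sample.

51.6 %

n(H2SO4) added = 0.0257 × 1.16 = 0.0298 mol
n(NaOH) used in back-titration = 0.0299 × 0.148 = 4.43 × 10^-3 mol
From the 1:2 ratio, n(H2SO4) left over = 1/2 × 4.43 × 10^-3 = 2.21 × 10^-3 mol
n(H2SO4) consumed by analyte = 0.0298 − 2.21 × 10^-3 = 0.0276 mol
n(ZnO) = 0.0276 mol (1:1 ratio)
mass of ZnO = 0.0276 × 81.38 = 2.25 g
% ZnO = 2.25 / 4.35 × 100 = 51.6 %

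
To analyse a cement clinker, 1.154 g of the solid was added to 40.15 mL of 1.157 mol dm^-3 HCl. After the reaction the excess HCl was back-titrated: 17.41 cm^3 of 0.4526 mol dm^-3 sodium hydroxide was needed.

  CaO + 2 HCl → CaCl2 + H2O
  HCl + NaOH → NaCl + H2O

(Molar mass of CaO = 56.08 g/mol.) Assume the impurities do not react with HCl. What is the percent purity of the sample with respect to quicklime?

93.73 %

n(HCl) added = 0.04015 × 1.157 = 0.04645 mol
n(NaOH) used in back-titration = 0.01741 × 0.4526 = 7.880 × 10^-3 mol
n(HCl) left over = 7.880 × 10^-3 mol (1:1 ratio)
n(HCl) consumed by analyte = 0.04645 − 7.880 × 10^-3 = 0.03857 mol
From the 1:2 ratio, n(CaO) = 1/2 × 0.03857 = 0.01929 mol
mass of CaO = 0.01929 × 56.08 = 1.082 g
% CaO = 1.082 / 1.154 × 100 = 93.73 %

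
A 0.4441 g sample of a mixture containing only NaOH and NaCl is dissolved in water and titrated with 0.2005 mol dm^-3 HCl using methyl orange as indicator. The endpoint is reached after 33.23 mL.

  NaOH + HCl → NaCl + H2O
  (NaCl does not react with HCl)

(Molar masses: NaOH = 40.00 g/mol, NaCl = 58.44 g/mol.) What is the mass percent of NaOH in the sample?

n(HCl) = 0.03323 × 0.2005 = 6.663 × 10^-3 mol
Let x = n(NaOH), y = n(NaCl).
Titrant: 1x = 6.663 × 10^-3;  mass: 40.00x + 58.44y = 0.4441
Solving, x = 6.663 × 10^-3 mol, y = 3.039 × 10^-3 mol
mass of NaOH = 6.663 × 10^-3 × 40.00 = 0.2665 g
% NaOH = 0.2665 / 0.4441 × 100 = 60.01 %

60.01 %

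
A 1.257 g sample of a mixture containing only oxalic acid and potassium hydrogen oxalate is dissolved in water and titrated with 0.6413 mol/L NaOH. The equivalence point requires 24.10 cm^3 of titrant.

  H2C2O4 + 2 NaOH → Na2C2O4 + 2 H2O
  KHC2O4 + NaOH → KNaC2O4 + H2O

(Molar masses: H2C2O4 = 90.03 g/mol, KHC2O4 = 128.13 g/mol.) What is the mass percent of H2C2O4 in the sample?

31.16 %

n(NaOH) = 0.02410 × 0.6413 = 0.01546 mol
Let x = n(H2C2O4), y = n(KHC2O4).
Titrant: 2x + 1y = 0.01546;  mass: 90.03x + 128.13y = 1.257
Solving, x = 4.351 × 10^-3 mol, y = 6.753 × 10^-3 mol
mass of H2C2O4 = 4.351 × 10^-3 × 90.03 = 0.3917 g
% H2C2O4 = 0.3917 / 1.257 × 100 = 31.16 %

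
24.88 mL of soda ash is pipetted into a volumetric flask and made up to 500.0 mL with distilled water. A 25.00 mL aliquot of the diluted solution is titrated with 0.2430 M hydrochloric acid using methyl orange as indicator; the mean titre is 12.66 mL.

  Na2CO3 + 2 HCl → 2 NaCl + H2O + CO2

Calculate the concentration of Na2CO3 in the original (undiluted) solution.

n(HCl) = 0.01266 × 0.2430 = 3.076 × 10^-3 mol
From the 1:2 ratio, n(Na2CO3) in the aliquot = 1/2 × 3.076 × 10^-3 = 1.538 × 10^-3 mol
[Na2CO3]_dilute = 1.538 × 10^-3 / 0.02500 = 0.06153 mol/L
Dilution factor = 500.0 / 24.88 = 20.10
[Na2CO3]_stock = 0.06153 × 20.10 = 1.236 mol/L

1.236 M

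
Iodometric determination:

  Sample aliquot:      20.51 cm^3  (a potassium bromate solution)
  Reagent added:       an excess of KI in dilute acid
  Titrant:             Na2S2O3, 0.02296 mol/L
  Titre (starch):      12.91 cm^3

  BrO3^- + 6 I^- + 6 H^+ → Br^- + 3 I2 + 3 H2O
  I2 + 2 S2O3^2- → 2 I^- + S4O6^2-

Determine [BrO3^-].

n(S2O3^2-) = 0.01291 × 0.02296 = 2.964 × 10^-4 mol
n(I2) = n(S2O3^2-)/2 = 1.482 × 10^-4 mol
From the 1:3 ratio, n(BrO3^-) in the aliquot = 1/3 × 1.482 × 10^-4 = 4.940 × 10^-5 mol
[BrO3^-] = 4.940 × 10^-5 / 0.02051 = 0.002409 mol/L

0.002409 mol/L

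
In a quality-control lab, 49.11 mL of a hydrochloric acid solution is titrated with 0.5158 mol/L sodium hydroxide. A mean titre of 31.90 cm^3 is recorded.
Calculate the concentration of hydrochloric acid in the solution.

0.3350 mol/L

HCl + NaOH → NaCl + H2O
n(NaOH) = 0.03190 L × 0.5158 mol/L = 0.01645 mol
n(HCl) = 0.01645 mol (1:1 mole ratio)
[HCl] = 0.01645 mol / 0.04911 L = 0.3350 mol/L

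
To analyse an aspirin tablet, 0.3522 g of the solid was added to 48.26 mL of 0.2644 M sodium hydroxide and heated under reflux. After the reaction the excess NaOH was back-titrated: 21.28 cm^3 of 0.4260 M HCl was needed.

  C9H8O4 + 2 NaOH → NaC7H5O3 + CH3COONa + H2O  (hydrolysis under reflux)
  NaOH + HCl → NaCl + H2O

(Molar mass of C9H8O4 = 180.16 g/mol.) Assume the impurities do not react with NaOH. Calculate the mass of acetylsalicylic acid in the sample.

0.3328 g

n(NaOH) added = 0.04826 × 0.2644 = 0.01276 mol
n(HCl) used in back-titration = 0.02128 × 0.4260 = 9.065 × 10^-3 mol
n(NaOH) left over = 9.065 × 10^-3 mol (1:1 ratio)
n(NaOH) consumed by analyte = 0.01276 − 9.065 × 10^-3 = 3.695 × 10^-3 mol
From the 1:2 ratio, n(C9H8O4) = 1/2 × 3.695 × 10^-3 = 1.847 × 10^-3 mol
mass of C9H8O4 = 1.847 × 10^-3 × 180.16 = 0.3328 g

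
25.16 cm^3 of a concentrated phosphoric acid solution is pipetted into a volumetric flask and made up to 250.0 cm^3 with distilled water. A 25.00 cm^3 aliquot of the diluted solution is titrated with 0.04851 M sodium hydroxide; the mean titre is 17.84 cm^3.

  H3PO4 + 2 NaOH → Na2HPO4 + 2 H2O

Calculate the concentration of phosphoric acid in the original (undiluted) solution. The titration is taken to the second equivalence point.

n(NaOH) = 0.01784 × 0.04851 = 8.654 × 10^-4 mol
From the 1:2 ratio, n(H3PO4) in the aliquot = 1/2 × 8.654 × 10^-4 = 4.327 × 10^-4 mol
[H3PO4]_dilute = 4.327 × 10^-4 / 0.02500 = 0.01731 mol/L
Dilution factor = 250.0 / 25.16 = 9.936
[H3PO4]_stock = 0.01731 × 9.936 = 0.1720 mol/L

0.1720 M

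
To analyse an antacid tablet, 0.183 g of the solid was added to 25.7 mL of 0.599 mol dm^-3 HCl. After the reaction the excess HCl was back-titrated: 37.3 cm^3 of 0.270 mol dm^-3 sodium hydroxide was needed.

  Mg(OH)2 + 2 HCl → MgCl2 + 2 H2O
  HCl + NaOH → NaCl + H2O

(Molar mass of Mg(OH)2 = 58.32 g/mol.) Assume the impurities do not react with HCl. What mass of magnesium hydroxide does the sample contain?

n(HCl) added = 0.0257 × 0.599 = 0.0154 mol
n(NaOH) used in back-titration = 0.0373 × 0.270 = 0.0101 mol
n(HCl) left over = 0.0101 mol (1:1 ratio)
n(HCl) consumed by analyte = 0.0154 − 0.0101 = 5.32 × 10^-3 mol
From the 1:2 ratio, n(Mg(OH)2) = 1/2 × 5.32 × 10^-3 = 2.66 × 10^-3 mol
mass of Mg(OH)2 = 2.66 × 10^-3 × 58.32 = 0.155 g

0.155 g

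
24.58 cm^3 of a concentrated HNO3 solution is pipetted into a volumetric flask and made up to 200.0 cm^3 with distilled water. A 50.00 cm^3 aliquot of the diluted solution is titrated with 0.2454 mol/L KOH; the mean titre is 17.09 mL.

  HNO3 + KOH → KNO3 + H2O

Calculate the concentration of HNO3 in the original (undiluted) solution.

n(KOH) = 0.01709 × 0.2454 = 4.194 × 10^-3 mol
n(HNO3) in the aliquot = 4.194 × 10^-3 mol (1:1 ratio)
[HNO3]_dilute = 4.194 × 10^-3 / 0.05000 = 0.08388 mol/L
Dilution factor = 200.0 / 24.58 = 8.137
[HNO3]_stock = 0.08388 × 8.137 = 0.6825 mol/L

0.6825 mol/L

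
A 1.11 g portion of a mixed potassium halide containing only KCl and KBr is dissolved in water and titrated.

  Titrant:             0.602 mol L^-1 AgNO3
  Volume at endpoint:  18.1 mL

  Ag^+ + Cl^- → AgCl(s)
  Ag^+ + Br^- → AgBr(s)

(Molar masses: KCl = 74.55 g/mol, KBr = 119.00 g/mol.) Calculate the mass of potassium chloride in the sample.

0.313 g

n(AgNO3) = 0.0181 × 0.602 = 0.0109 mol
Let x = n(KCl), y = n(KBr).
Titrant: 1x + 1y = 0.0109;  mass: 74.55x + 119.00y = 1.11
Solving, x = 4.20 × 10^-3 mol, y = 6.70 × 10^-3 mol
mass of KCl = 4.20 × 10^-3 × 74.55 = 0.313 g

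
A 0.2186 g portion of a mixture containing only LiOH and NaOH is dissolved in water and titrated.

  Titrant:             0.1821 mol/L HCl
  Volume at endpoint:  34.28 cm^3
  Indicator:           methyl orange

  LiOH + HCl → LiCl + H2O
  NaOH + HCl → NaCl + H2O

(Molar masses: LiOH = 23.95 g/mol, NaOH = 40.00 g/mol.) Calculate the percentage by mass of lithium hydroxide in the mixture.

21.23 %

n(HCl) = 0.03428 × 0.1821 = 6.242 × 10^-3 mol
Let x = n(LiOH), y = n(NaOH).
Titrant: 1x + 1y = 6.242 × 10^-3;  mass: 23.95x + 40.00y = 0.2186
Solving, x = 1.937 × 10^-3 mol, y = 4.305 × 10^-3 mol
mass of LiOH = 1.937 × 10^-3 × 23.95 = 0.04640 g
% LiOH = 0.04640 / 0.2186 × 100 = 21.23 %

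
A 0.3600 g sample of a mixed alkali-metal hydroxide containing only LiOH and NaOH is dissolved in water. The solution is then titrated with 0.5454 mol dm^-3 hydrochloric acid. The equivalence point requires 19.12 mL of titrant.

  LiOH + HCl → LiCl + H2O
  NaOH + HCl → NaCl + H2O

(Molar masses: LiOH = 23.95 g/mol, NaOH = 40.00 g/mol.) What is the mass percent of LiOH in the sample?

n(HCl) = 0.01912 × 0.5454 = 0.01043 mol
Let x = n(LiOH), y = n(NaOH).
Titrant: 1x + 1y = 0.01043;  mass: 23.95x + 40.00y = 0.3600
Solving, x = 3.559 × 10^-3 mol, y = 6.869 × 10^-3 mol
mass of LiOH = 3.559 × 10^-3 × 23.95 = 0.08524 g
% LiOH = 0.08524 / 0.3600 × 100 = 23.68 %

23.68 %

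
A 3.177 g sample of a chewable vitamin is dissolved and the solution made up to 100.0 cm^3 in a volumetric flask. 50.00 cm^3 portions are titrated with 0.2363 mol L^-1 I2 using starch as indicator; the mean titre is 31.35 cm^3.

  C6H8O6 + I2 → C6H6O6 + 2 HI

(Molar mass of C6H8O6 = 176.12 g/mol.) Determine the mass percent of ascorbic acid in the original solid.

82.13 %

n(I2) per titration = 0.03135 × 0.2363 = 7.408 × 10^-3 mol
n(C6H8O6) in each aliquot = 7.408 × 10^-3 mol (1:1 ratio)
n(C6H8O6) in the whole flask = 7.408 × 10^-3 × 100.0/50.00 = 0.01482 mol
mass of C6H8O6 = 0.01482 × 176.12 = 2.609 g
% C6H8O6 = 2.609 / 3.177 × 100 = 82.13 %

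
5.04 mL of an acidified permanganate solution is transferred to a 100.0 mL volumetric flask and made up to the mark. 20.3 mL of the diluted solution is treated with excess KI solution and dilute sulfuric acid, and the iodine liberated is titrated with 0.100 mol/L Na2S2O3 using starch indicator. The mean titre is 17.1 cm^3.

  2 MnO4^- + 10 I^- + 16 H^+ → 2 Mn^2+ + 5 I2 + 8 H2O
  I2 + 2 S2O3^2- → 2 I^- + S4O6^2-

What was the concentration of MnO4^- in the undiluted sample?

0.334 mol/L

n(S2O3^2-) = 0.0171 × 0.100 = 1.71 × 10^-3 mol
n(I2) = n(S2O3^2-)/2 = 8.55 × 10^-4 mol
From the 2:5 ratio, n(MnO4^-) in the aliquot = 2/5 × 8.55 × 10^-4 = 3.42 × 10^-4 mol
[MnO4^-]_dilute = 3.42 × 10^-4 / 0.0203 = 0.0168 mol/L
[MnO4^-]_original = 0.0168 × 100.0/5.04 = 0.334 mol/L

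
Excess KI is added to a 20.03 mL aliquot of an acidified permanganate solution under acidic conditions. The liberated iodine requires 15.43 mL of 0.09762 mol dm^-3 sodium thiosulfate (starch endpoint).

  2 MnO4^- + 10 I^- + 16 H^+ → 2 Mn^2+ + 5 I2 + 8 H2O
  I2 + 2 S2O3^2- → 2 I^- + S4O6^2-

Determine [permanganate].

0.01504 mol/L

n(S2O3^2-) = 0.01543 × 0.09762 = 1.506 × 10^-3 mol
n(I2) = n(S2O3^2-)/2 = 7.531 × 10^-4 mol
From the 2:5 ratio, n(MnO4^-) in the aliquot = 2/5 × 7.531 × 10^-4 = 3.013 × 10^-4 mol
[MnO4^-] = 3.013 × 10^-4 / 0.02003 = 0.01504 mol/L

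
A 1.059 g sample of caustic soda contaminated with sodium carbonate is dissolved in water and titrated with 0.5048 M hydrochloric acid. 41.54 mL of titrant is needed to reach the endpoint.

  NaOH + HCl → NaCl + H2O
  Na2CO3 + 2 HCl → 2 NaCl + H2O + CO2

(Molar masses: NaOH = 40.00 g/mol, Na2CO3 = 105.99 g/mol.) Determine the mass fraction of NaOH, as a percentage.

n(HCl) = 0.04154 × 0.5048 = 0.02097 mol
Let x = n(NaOH), y = n(Na2CO3).
Titrant: 1x + 2y = 0.02097;  mass: 40.00x + 105.99y = 1.059
Solving, x = 4.023 × 10^-3 mol, y = 8.473 × 10^-3 mol
mass of NaOH = 4.023 × 10^-3 × 40.00 = 0.1609 g
% NaOH = 0.1609 / 1.059 × 100 = 15.19 %

15.19 %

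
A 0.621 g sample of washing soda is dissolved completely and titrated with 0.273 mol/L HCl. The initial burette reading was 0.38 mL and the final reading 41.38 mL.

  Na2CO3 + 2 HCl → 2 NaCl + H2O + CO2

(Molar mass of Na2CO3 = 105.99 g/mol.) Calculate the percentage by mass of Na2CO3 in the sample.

95.5 %

n(HCl) = 0.0410 L × 0.273 mol/L = 0.0112 mol
From the 1:2 ratio, n(Na2CO3) = 1/2 × 0.0112 = 5.60 × 10^-3 mol
mass of Na2CO3 = 5.60 × 10^-3 × 105.99 g/mol = 0.593 g
% Na2CO3 = 0.593 / 0.621 × 100 = 95.5 %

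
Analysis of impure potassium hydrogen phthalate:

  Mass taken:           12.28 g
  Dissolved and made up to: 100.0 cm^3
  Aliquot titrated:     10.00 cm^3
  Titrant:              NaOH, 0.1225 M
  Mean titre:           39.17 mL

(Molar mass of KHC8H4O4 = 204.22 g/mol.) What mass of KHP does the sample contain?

KHC8H4O4 + NaOH → KNaC8H4O4 + H2O
n(NaOH) per titration = 0.03917 × 0.1225 = 4.798 × 10^-3 mol
n(KHC8H4O4) in each aliquot = 4.798 × 10^-3 mol (1:1 ratio)
n(KHC8H4O4) in the whole flask = 4.798 × 10^-3 × 100.0/10.00 = 0.04798 mol
mass of KHC8H4O4 = 0.04798 × 204.22 = 9.799 g

9.799 g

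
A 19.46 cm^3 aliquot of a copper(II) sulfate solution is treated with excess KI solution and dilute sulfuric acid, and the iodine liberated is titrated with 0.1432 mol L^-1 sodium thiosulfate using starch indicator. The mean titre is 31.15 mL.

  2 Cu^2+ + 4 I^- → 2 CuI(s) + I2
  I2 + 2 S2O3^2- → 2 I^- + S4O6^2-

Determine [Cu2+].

0.2292 mol/L

n(S2O3^2-) = 0.03115 × 0.1432 = 4.461 × 10^-3 mol
n(I2) = n(S2O3^2-)/2 = 2.230 × 10^-3 mol
From the 2:1 ratio, n(Cu2+) in the aliquot = 2/1 × 2.230 × 10^-3 = 4.461 × 10^-3 mol
[Cu2+] = 4.461 × 10^-3 / 0.01946 = 0.2292 mol/L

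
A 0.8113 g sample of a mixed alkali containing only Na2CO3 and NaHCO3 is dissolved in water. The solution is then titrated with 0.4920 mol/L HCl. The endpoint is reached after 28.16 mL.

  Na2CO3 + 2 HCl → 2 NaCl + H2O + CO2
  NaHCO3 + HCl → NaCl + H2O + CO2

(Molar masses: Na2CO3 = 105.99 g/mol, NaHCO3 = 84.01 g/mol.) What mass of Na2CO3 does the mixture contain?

n(HCl) = 0.02816 × 0.4920 = 0.01385 mol
Let x = n(Na2CO3), y = n(NaHCO3).
Titrant: 2x + 1y = 0.01385;  mass: 105.99x + 84.01y = 0.8113
Solving, x = 5.685 × 10^-3 mol, y = 2.485 × 10^-3 mol
mass of Na2CO3 = 5.685 × 10^-3 × 105.99 = 0.6025 g

0.6025 g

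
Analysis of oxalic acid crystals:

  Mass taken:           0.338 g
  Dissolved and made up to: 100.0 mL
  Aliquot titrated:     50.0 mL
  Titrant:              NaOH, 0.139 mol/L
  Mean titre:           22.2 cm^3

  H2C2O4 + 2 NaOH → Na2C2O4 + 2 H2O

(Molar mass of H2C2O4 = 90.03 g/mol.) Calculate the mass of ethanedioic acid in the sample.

0.278 g

n(NaOH) per titration = 0.0222 × 0.139 = 3.09 × 10^-3 mol
From the 1:2 ratio, n(H2C2O4) in each aliquot = 1/2 × 3.09 × 10^-3 = 1.54 × 10^-3 mol
n(H2C2O4) in the whole flask = 1.54 × 10^-3 × 100.0/50.0 = 3.09 × 10^-3 mol
mass of H2C2O4 = 3.09 × 10^-3 × 90.03 = 0.278 g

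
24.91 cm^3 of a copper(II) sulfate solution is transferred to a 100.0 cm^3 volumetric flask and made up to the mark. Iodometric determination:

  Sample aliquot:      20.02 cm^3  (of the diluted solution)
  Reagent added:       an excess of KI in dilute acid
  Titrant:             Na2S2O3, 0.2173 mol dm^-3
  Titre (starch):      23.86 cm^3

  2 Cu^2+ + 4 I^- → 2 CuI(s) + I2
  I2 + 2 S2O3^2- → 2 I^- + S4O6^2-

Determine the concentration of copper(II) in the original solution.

1.040 mol/L

n(S2O3^2-) = 0.02386 × 0.2173 = 5.185 × 10^-3 mol
n(I2) = n(S2O3^2-)/2 = 2.592 × 10^-3 mol
From the 2:1 ratio, n(Cu2+) in the aliquot = 2/1 × 2.592 × 10^-3 = 5.185 × 10^-3 mol
[Cu2+]_dilute = 5.185 × 10^-3 / 0.02002 = 0.2590 mol/L
[Cu2+]_original = 0.2590 × 100.0/24.91 = 1.040 mol/L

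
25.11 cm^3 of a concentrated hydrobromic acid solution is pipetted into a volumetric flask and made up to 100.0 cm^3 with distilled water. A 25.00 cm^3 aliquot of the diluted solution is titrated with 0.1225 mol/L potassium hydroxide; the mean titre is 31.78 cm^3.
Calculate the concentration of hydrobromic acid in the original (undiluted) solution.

0.6202 mol/L

HBr + KOH → KBr + H2O
n(KOH) = 0.03178 × 0.1225 = 3.893 × 10^-3 mol
n(HBr) in the aliquot = 3.893 × 10^-3 mol (1:1 ratio)
[HBr]_dilute = 3.893 × 10^-3 / 0.02500 = 0.1557 mol/L
Dilution factor = 100.0 / 25.11 = 3.982
[HBr]_stock = 0.1557 × 3.982 = 0.6202 mol/L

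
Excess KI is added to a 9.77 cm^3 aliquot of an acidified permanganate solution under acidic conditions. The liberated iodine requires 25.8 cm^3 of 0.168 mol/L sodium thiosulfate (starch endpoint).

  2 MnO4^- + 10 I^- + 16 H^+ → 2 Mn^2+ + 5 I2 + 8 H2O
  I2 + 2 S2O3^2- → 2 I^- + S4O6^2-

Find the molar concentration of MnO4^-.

0.0887 mol/L

n(S2O3^2-) = 0.0258 × 0.168 = 4.33 × 10^-3 mol
n(I2) = n(S2O3^2-)/2 = 2.17 × 10^-3 mol
From the 2:5 ratio, n(MnO4^-) in the aliquot = 2/5 × 2.17 × 10^-3 = 8.67 × 10^-4 mol
[MnO4^-] = 8.67 × 10^-4 / 0.00977 = 0.0887 mol/L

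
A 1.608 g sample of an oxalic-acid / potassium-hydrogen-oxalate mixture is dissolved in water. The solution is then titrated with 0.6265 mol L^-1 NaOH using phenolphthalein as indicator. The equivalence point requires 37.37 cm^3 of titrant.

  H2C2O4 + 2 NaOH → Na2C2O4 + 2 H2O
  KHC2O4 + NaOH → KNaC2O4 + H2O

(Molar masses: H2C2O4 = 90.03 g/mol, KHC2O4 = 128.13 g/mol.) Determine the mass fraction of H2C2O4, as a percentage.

46.88 %

n(NaOH) = 0.03737 × 0.6265 = 0.02341 mol
Let x = n(H2C2O4), y = n(KHC2O4).
Titrant: 2x + 1y = 0.02341;  mass: 90.03x + 128.13y = 1.608
Solving, x = 8.373 × 10^-3 mol, y = 6.667 × 10^-3 mol
mass of H2C2O4 = 8.373 × 10^-3 × 90.03 = 0.7538 g
% H2C2O4 = 0.7538 / 1.608 × 100 = 46.88 %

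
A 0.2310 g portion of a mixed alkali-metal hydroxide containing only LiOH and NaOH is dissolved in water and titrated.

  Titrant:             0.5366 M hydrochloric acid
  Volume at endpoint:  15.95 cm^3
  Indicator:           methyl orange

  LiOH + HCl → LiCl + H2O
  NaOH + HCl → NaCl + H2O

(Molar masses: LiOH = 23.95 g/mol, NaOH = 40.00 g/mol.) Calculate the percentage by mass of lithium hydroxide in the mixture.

n(HCl) = 0.01595 × 0.5366 = 8.559 × 10^-3 mol
Let x = n(LiOH), y = n(NaOH).
Titrant: 1x + 1y = 8.559 × 10^-3;  mass: 23.95x + 40.00y = 0.2310
Solving, x = 6.938 × 10^-3 mol, y = 1.621 × 10^-3 mol
mass of LiOH = 6.938 × 10^-3 × 23.95 = 0.1662 g
% LiOH = 0.1662 / 0.2310 × 100 = 71.93 %

71.93 %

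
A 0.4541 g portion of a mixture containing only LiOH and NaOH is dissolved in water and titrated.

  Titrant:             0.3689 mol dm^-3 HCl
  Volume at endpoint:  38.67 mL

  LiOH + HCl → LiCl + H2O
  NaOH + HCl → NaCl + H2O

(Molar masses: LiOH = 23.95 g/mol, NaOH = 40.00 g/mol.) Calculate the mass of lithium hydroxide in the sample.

0.1739 g

n(HCl) = 0.03867 × 0.3689 = 0.01427 mol
Let x = n(LiOH), y = n(NaOH).
Titrant: 1x + 1y = 0.01427;  mass: 23.95x + 40.00y = 0.4541
Solving, x = 7.259 × 10^-3 mol, y = 7.006 × 10^-3 mol
mass of LiOH = 7.259 × 10^-3 × 23.95 = 0.1739 g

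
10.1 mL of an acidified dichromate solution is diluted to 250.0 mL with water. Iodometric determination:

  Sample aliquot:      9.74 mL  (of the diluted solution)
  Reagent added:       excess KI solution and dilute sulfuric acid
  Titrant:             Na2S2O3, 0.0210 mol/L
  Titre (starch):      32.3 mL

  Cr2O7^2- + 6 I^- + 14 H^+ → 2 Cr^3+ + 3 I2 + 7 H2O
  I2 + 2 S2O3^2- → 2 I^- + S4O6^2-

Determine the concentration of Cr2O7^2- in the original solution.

n(S2O3^2-) = 0.0323 × 0.0210 = 6.78 × 10^-4 mol
n(I2) = n(S2O3^2-)/2 = 3.39 × 10^-4 mol
From the 1:3 ratio, n(Cr2O7^2-) in the aliquot = 1/3 × 3.39 × 10^-4 = 1.13 × 10^-4 mol
[Cr2O7^2-]_dilute = 1.13 × 10^-4 / 0.00974 = 0.0116 mol/L
[Cr2O7^2-]_original = 0.0116 × 250.0/10.1 = 0.287 mol/L

0.287 mol/L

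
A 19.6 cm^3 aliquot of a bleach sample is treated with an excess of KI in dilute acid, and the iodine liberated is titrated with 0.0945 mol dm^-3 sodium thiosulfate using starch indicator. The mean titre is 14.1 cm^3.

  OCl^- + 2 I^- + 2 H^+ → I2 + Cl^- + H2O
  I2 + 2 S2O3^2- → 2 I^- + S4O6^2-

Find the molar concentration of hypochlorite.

n(S2O3^2-) = 0.0141 × 0.0945 = 1.33 × 10^-3 mol
n(I2) = n(S2O3^2-)/2 = 6.66 × 10^-4 mol
n(OCl^-) in the aliquot = 6.66 × 10^-4 mol (1:1 ratio)
[OCl^-] = 6.66 × 10^-4 / 0.0196 = 0.0340 mol/L

0.0340 mol/L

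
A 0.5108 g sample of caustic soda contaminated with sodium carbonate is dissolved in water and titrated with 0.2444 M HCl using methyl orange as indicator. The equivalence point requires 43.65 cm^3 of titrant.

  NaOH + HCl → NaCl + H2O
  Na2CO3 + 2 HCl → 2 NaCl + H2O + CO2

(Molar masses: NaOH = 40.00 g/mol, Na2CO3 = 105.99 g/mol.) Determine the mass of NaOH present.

n(HCl) = 0.04365 × 0.2444 = 0.01067 mol
Let x = n(NaOH), y = n(Na2CO3).
Titrant: 1x + 2y = 0.01067;  mass: 40.00x + 105.99y = 0.5108
Solving, x = 4.198 × 10^-3 mol, y = 3.235 × 10^-3 mol
mass of NaOH = 4.198 × 10^-3 × 40.00 = 0.1679 g

0.1679 g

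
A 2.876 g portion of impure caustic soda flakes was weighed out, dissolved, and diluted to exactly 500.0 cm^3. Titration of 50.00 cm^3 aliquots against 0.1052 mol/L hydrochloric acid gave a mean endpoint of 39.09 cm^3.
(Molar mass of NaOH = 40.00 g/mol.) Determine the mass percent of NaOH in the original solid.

NaOH + HCl → NaCl + H2O
n(HCl) per titration = 0.03909 × 0.1052 = 4.112 × 10^-3 mol
n(NaOH) in each aliquot = 4.112 × 10^-3 mol (1:1 ratio)
n(NaOH) in the whole flask = 4.112 × 10^-3 × 500.0/50.00 = 0.04112 mol
mass of NaOH = 0.04112 × 40.00 = 1.645 g
% NaOH = 1.645 / 2.876 × 100 = 57.19 %

57.19 %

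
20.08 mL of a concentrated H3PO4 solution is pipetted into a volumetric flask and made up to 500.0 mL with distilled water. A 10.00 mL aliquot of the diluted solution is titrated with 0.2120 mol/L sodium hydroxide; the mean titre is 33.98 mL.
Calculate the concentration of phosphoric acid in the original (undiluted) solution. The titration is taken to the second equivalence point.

8.969 mol/L

H3PO4 + 2 NaOH → Na2HPO4 + 2 H2O
n(NaOH) = 0.03398 × 0.2120 = 7.204 × 10^-3 mol
From the 1:2 ratio, n(H3PO4) in the aliquot = 1/2 × 7.204 × 10^-3 = 3.602 × 10^-3 mol
[H3PO4]_dilute = 3.602 × 10^-3 / 0.01000 = 0.3602 mol/L
Dilution factor = 500.0 / 20.08 = 24.90
[H3PO4]_stock = 0.3602 × 24.90 = 8.969 mol/L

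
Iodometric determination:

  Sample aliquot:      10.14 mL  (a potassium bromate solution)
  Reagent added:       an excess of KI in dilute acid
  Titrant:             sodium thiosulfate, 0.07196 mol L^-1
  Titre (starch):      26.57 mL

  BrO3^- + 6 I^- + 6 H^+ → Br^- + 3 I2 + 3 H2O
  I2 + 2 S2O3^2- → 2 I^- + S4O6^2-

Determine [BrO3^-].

n(S2O3^2-) = 0.02657 × 0.07196 = 1.912 × 10^-3 mol
n(I2) = n(S2O3^2-)/2 = 9.560 × 10^-4 mol
From the 1:3 ratio, n(BrO3^-) in the aliquot = 1/3 × 9.560 × 10^-4 = 3.187 × 10^-4 mol
[BrO3^-] = 3.187 × 10^-4 / 0.01014 = 0.03143 mol/L

0.03143 mol/L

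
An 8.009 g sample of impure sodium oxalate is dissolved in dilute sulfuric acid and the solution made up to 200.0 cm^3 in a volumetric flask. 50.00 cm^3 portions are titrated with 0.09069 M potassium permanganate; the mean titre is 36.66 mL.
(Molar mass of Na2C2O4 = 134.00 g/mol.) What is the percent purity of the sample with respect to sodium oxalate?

55.63 %

2 MnO4^- + 5 C2O4^2- + 16 H^+ → 2 Mn^2+ + 10 CO2 + 8 H2O
n(KMnO4) per titration = 0.03666 × 0.09069 = 3.325 × 10^-3 mol
From the 5:2 ratio, n(Na2C2O4) in each aliquot = 5/2 × 3.325 × 10^-3 = 8.312 × 10^-3 mol
n(Na2C2O4) in the whole flask = 8.312 × 10^-3 × 200.0/50.00 = 0.03325 mol
mass of Na2C2O4 = 0.03325 × 134.00 = 4.455 g
% Na2C2O4 = 4.455 / 8.009 × 100 = 55.63 %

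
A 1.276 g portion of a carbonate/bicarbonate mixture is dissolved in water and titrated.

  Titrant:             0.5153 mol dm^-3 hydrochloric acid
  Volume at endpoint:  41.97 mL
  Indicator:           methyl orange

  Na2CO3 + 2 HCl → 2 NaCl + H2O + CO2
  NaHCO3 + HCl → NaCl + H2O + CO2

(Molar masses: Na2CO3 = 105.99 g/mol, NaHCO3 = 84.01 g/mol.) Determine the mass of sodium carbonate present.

0.9242 g

n(HCl) = 0.04197 × 0.5153 = 0.02163 mol
Let x = n(Na2CO3), y = n(NaHCO3).
Titrant: 2x + 1y = 0.02163;  mass: 105.99x + 84.01y = 1.276
Solving, x = 8.720 × 10^-3 mol, y = 4.187 × 10^-3 mol
mass of Na2CO3 = 8.720 × 10^-3 × 105.99 = 0.9242 g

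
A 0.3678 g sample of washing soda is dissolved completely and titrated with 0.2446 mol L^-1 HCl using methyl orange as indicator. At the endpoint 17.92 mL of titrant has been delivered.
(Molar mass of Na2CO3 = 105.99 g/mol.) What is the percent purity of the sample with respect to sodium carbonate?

63.16 %

Na2CO3 + 2 HCl → 2 NaCl + H2O + CO2
n(HCl) = 0.01792 L × 0.2446 mol/L = 4.383 × 10^-3 mol
From the 1:2 ratio, n(Na2CO3) = 1/2 × 4.383 × 10^-3 = 2.192 × 10^-3 mol
mass of Na2CO3 = 2.192 × 10^-3 × 105.99 g/mol = 0.2323 g
% Na2CO3 = 0.2323 / 0.3678 × 100 = 63.16 %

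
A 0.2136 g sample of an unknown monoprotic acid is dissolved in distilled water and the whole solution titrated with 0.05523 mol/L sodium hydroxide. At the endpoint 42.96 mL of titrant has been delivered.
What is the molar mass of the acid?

n(NaOH) = 0.04296 L × 0.05523 mol/L = 2.373 × 10^-3 mol
n(HA) = 2.373 × 10^-3 mol (1:1 ratio)
M = m / n = 0.2136 g / 2.373 × 10^-3 mol = 90.02 g/mol

90.02 g/mol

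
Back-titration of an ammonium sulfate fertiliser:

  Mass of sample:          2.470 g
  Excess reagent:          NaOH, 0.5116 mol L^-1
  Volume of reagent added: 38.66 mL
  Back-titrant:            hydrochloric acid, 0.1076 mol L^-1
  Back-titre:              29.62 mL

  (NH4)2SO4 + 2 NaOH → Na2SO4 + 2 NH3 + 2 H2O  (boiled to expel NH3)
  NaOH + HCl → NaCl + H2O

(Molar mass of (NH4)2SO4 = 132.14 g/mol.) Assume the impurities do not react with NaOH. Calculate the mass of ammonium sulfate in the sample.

1.096 g

n(NaOH) added = 0.03866 × 0.5116 = 0.01978 mol
n(HCl) used in back-titration = 0.02962 × 0.1076 = 3.187 × 10^-3 mol
n(NaOH) left over = 3.187 × 10^-3 mol (1:1 ratio)
n(NaOH) consumed by analyte = 0.01978 − 3.187 × 10^-3 = 0.01659 mol
From the 1:2 ratio, n((NH4)2SO4) = 1/2 × 0.01659 = 8.296 × 10^-3 mol
mass of (NH4)2SO4 = 8.296 × 10^-3 × 132.14 = 1.096 g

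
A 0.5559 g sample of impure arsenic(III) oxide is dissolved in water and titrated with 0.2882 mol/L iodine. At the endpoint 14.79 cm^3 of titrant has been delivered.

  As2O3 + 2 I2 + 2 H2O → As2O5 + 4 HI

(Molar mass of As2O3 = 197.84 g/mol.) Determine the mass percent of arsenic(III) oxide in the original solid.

75.85 %

n(I2) = 0.01479 L × 0.2882 mol/L = 4.262 × 10^-3 mol
From the 1:2 ratio, n(As2O3) = 1/2 × 4.262 × 10^-3 = 2.131 × 10^-3 mol
mass of As2O3 = 2.131 × 10^-3 × 197.84 g/mol = 0.4216 g
% As2O3 = 0.4216 / 0.5559 × 100 = 75.85 %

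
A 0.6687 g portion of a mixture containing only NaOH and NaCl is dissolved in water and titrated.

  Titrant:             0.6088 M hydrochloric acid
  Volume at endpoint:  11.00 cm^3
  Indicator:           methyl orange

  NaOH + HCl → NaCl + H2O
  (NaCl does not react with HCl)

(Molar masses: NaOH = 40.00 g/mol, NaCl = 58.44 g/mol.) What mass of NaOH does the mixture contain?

n(HCl) = 0.01100 × 0.6088 = 6.697 × 10^-3 mol
Let x = n(NaOH), y = n(NaCl).
Titrant: 1x = 6.697 × 10^-3;  mass: 40.00x + 58.44y = 0.6687
Solving, x = 6.697 × 10^-3 mol, y = 6.859 × 10^-3 mol
mass of NaOH = 6.697 × 10^-3 × 40.00 = 0.2679 g

0.2679 g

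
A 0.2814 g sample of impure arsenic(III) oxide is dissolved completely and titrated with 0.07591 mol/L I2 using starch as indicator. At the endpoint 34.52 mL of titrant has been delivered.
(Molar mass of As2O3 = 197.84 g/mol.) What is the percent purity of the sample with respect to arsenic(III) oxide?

92.11 %

As2O3 + 2 I2 + 2 H2O → As2O5 + 4 HI
n(I2) = 0.03452 L × 0.07591 mol/L = 2.620 × 10^-3 mol
From the 1:2 ratio, n(As2O3) = 1/2 × 2.620 × 10^-3 = 1.310 × 10^-3 mol
mass of As2O3 = 1.310 × 10^-3 × 197.84 g/mol = 0.2592 g
% As2O3 = 0.2592 / 0.2814 × 100 = 92.11 %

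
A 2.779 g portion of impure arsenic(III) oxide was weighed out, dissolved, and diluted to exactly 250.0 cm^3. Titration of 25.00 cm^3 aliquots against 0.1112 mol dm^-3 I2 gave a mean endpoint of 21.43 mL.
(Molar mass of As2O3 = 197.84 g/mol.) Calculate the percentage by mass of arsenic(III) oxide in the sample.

84.82 %

As2O3 + 2 I2 + 2 H2O → As2O5 + 4 HI
n(I2) per titration = 0.02143 × 0.1112 = 2.383 × 10^-3 mol
From the 1:2 ratio, n(As2O3) in each aliquot = 1/2 × 2.383 × 10^-3 = 1.192 × 10^-3 mol
n(As2O3) in the whole flask = 1.192 × 10^-3 × 250.0/25.00 = 0.01192 mol
mass of As2O3 = 0.01192 × 197.84 = 2.357 g
% As2O3 = 2.357 / 2.779 × 100 = 84.82 %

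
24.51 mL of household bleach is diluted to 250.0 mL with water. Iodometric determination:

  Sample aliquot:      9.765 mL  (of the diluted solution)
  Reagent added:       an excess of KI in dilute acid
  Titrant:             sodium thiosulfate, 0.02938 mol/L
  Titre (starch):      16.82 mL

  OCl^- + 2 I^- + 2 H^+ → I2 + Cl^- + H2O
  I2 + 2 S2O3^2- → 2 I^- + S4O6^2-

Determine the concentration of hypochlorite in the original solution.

n(S2O3^2-) = 0.01682 × 0.02938 = 4.942 × 10^-4 mol
n(I2) = n(S2O3^2-)/2 = 2.471 × 10^-4 mol
n(OCl^-) in the aliquot = 2.471 × 10^-4 mol (1:1 ratio)
[OCl^-]_dilute = 2.471 × 10^-4 / 0.009765 = 0.02530 mol/L
[OCl^-]_original = 0.02530 × 250.0/24.51 = 0.2581 mol/L

0.2581 mol/L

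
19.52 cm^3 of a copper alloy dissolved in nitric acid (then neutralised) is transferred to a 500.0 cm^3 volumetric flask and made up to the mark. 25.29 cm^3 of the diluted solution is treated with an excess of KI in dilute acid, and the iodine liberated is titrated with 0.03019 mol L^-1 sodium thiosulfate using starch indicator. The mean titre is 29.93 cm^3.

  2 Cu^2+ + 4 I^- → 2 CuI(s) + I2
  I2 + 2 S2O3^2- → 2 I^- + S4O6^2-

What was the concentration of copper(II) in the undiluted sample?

0.9152 mol/L

n(S2O3^2-) = 0.02993 × 0.03019 = 9.036 × 10^-4 mol
n(I2) = n(S2O3^2-)/2 = 4.518 × 10^-4 mol
From the 2:1 ratio, n(Cu2+) in the aliquot = 2/1 × 4.518 × 10^-4 = 9.036 × 10^-4 mol
[Cu2+]_dilute = 9.036 × 10^-4 / 0.02529 = 0.03573 mol/L
[Cu2+]_original = 0.03573 × 500.0/19.52 = 0.9152 mol/L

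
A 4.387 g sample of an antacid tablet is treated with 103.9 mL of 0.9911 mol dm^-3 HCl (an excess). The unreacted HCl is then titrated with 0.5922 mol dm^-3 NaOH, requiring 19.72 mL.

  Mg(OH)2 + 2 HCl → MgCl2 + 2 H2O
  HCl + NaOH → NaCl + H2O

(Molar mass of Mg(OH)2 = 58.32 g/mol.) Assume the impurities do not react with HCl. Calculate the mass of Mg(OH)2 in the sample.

2.662 g

n(HCl) added = 0.1039 × 0.9911 = 0.1030 mol
n(NaOH) used in back-titration = 0.01972 × 0.5922 = 0.01168 mol
n(HCl) left over = 0.01168 mol (1:1 ratio)
n(HCl) consumed by analyte = 0.1030 − 0.01168 = 0.09130 mol
From the 1:2 ratio, n(Mg(OH)2) = 1/2 × 0.09130 = 0.04565 mol
mass of Mg(OH)2 = 0.04565 × 58.32 = 2.662 g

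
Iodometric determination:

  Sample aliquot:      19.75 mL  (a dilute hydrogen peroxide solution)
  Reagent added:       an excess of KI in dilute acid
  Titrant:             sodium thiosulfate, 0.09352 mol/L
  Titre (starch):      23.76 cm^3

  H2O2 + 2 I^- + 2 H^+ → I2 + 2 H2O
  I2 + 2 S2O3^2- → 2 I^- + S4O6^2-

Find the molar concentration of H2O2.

0.05625 mol/L

n(S2O3^2-) = 0.02376 × 0.09352 = 2.222 × 10^-3 mol
n(I2) = n(S2O3^2-)/2 = 1.111 × 10^-3 mol
n(H2O2) in the aliquot = 1.111 × 10^-3 mol (1:1 ratio)
[H2O2] = 1.111 × 10^-3 / 0.01975 = 0.05625 mol/L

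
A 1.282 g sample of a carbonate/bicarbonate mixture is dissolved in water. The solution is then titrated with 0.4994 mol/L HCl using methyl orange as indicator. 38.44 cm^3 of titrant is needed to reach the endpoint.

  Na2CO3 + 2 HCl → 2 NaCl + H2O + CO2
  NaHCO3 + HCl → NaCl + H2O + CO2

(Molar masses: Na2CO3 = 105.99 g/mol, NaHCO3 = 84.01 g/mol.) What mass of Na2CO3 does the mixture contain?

0.5651 g

n(HCl) = 0.03844 × 0.4994 = 0.01920 mol
Let x = n(Na2CO3), y = n(NaHCO3).
Titrant: 2x + 1y = 0.01920;  mass: 105.99x + 84.01y = 1.282
Solving, x = 5.332 × 10^-3 mol, y = 8.533 × 10^-3 mol
mass of Na2CO3 = 5.332 × 10^-3 × 105.99 = 0.5651 g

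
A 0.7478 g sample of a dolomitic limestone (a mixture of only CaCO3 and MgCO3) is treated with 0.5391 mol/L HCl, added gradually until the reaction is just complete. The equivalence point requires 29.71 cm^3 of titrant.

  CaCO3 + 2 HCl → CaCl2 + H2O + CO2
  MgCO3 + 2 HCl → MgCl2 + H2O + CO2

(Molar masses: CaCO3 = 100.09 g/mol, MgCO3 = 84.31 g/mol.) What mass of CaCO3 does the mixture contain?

0.4606 g

n(HCl) = 0.02971 × 0.5391 = 0.01602 mol
Let x = n(CaCO3), y = n(MgCO3).
Titrant: 2x + 2y = 0.01602;  mass: 100.09x + 84.31y = 0.7478
Solving, x = 4.602 × 10^-3 mol, y = 3.406 × 10^-3 mol
mass of CaCO3 = 4.602 × 10^-3 × 100.09 = 0.4606 g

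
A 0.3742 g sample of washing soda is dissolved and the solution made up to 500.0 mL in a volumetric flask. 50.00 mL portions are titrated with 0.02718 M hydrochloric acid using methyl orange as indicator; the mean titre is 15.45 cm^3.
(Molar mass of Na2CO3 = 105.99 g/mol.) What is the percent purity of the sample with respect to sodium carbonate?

Na2CO3 + 2 HCl → 2 NaCl + H2O + CO2
n(HCl) per titration = 0.01545 × 0.02718 = 4.199 × 10^-4 mol
From the 1:2 ratio, n(Na2CO3) in each aliquot = 1/2 × 4.199 × 10^-4 = 2.100 × 10^-4 mol
n(Na2CO3) in the whole flask = 2.100 × 10^-4 × 500.0/50.00 = 2.100 × 10^-3 mol
mass of Na2CO3 = 2.100 × 10^-3 × 105.99 = 0.2225 g
% Na2CO3 = 0.2225 / 0.3742 × 100 = 59.47 %

59.47 %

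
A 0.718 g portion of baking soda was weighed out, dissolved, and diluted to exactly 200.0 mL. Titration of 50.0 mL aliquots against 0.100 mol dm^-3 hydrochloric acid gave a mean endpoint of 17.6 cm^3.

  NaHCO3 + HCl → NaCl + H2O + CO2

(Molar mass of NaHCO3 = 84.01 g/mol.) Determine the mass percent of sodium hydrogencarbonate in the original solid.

n(HCl) per titration = 0.0176 × 0.100 = 1.76 × 10^-3 mol
n(NaHCO3) in each aliquot = 1.76 × 10^-3 mol (1:1 ratio)
n(NaHCO3) in the whole flask = 1.76 × 10^-3 × 200.0/50.0 = 7.04 × 10^-3 mol
mass of NaHCO3 = 7.04 × 10^-3 × 84.01 = 0.591 g
% NaHCO3 = 0.591 / 0.718 × 100 = 82.4 %

82.4 %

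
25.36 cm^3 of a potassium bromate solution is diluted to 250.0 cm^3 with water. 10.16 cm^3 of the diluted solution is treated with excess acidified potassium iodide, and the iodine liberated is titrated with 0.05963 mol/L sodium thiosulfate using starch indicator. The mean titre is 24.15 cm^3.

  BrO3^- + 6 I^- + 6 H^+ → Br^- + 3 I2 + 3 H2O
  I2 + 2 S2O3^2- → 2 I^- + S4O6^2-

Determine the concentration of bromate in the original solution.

0.2329 mol/L

n(S2O3^2-) = 0.02415 × 0.05963 = 1.440 × 10^-3 mol
n(I2) = n(S2O3^2-)/2 = 7.200 × 10^-4 mol
From the 1:3 ratio, n(BrO3^-) in the aliquot = 1/3 × 7.200 × 10^-4 = 2.400 × 10^-4 mol
[BrO3^-]_dilute = 2.400 × 10^-4 / 0.01016 = 0.02362 mol/L
[BrO3^-]_original = 0.02362 × 250.0/25.36 = 0.2329 mol/L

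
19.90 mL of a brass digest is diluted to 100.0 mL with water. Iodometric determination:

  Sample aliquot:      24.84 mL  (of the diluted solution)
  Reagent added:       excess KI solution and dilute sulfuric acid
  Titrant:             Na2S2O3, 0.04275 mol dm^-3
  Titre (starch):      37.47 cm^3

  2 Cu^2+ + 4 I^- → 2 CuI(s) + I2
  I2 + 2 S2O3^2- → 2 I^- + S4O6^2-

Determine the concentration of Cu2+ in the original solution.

n(S2O3^2-) = 0.03747 × 0.04275 = 1.602 × 10^-3 mol
n(I2) = n(S2O3^2-)/2 = 8.009 × 10^-4 mol
From the 2:1 ratio, n(Cu2+) in the aliquot = 2/1 × 8.009 × 10^-4 = 1.602 × 10^-3 mol
[Cu2+]_dilute = 1.602 × 10^-3 / 0.02484 = 0.06449 mol/L
[Cu2+]_original = 0.06449 × 100.0/19.90 = 0.3241 mol/L

0.3241 mol/L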